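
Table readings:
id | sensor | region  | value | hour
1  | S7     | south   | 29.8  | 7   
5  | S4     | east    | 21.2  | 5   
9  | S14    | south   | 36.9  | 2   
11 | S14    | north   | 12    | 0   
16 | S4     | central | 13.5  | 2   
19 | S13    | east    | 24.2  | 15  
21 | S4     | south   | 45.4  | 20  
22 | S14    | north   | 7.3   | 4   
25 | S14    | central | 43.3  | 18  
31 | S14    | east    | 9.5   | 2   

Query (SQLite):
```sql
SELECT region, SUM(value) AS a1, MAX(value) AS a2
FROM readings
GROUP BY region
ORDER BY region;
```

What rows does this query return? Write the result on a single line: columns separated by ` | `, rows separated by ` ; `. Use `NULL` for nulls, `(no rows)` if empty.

central | 56.8 | 43.3 ; east | 54.9 | 24.2 ; north | 19.3 | 12 ; south | 112.1 | 45.4

Group readings by region.
Per group compute: SUM(value), MAX(value).
  central: ids {16, 25} → SUM(value)=56.8, MAX(value)=43.3
  east: ids {5, 19, 31} → SUM(value)=54.9, MAX(value)=24.2
  north: ids {11, 22} → SUM(value)=19.3, MAX(value)=12
  south: ids {1, 9, 21} → SUM(value)=112.1, MAX(value)=45.4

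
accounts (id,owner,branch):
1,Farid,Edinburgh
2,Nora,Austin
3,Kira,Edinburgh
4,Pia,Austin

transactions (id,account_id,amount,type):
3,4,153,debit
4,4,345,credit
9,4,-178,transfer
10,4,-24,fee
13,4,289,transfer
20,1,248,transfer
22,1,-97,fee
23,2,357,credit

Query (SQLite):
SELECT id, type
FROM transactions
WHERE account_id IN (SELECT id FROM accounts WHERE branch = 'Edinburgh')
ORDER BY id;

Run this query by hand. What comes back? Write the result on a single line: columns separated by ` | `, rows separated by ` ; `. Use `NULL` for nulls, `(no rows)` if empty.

Inner query: accounts.id where branch = 'Edinburgh'.
Outer: keep transactions rows whose account_id is in that set.
Inner query → {1, 3}

20 | transfer ; 22 | fee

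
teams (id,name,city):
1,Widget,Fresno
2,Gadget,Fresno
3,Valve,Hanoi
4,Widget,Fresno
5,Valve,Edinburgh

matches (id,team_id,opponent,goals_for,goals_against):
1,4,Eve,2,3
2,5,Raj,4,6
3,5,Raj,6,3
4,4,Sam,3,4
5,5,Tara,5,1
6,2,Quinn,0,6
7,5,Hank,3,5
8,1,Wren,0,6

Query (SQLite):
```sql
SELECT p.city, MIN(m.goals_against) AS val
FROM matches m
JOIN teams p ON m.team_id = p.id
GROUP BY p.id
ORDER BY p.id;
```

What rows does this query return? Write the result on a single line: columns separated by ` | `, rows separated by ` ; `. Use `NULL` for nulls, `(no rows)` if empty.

Fresno | 6 ; Fresno | 6 ; Fresno | 3 ; Edinburgh | 1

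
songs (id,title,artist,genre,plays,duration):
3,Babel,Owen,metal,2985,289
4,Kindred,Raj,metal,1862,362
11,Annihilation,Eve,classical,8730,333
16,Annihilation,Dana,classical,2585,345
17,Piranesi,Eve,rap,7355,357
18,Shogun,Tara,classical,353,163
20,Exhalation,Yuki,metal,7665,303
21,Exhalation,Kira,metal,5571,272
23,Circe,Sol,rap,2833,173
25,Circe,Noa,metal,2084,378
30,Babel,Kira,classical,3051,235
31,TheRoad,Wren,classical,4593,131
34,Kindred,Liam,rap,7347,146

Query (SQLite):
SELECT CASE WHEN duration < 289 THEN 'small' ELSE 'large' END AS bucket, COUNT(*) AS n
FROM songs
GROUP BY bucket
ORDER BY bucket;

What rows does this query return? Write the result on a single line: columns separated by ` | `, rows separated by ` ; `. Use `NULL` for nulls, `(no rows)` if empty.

large | 7 ; small | 6

Bucket rows by duration < 289 → 'small' else 'large'; count each bucket.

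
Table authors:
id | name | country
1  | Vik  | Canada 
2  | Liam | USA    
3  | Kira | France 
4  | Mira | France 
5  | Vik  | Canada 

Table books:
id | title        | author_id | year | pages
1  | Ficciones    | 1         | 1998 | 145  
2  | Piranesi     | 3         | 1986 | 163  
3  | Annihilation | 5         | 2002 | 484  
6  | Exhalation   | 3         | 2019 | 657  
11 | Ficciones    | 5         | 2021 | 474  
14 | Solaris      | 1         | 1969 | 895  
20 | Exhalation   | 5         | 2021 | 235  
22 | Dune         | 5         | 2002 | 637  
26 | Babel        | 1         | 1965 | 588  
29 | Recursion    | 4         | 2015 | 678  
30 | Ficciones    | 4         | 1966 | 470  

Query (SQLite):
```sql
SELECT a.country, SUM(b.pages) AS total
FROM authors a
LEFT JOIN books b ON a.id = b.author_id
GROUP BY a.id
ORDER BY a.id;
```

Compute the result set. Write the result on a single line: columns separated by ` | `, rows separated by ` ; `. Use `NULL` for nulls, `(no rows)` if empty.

LEFT JOIN keeps every authors row; unmatched ones get NULL for books columns.
Group by authors.id and compute SUM(b.pages). SUM over an all-NULL group is NULL.
  1: ids {1, 14, 26} → SUM(b.pages)=1628
  2: ids {—} → SUM(b.pages)=NULL
  3: ids {2, 6} → SUM(b.pages)=820
  4: ids {29, 30} → SUM(b.pages)=1148
  5: ids {3, 11, 20, 22} → SUM(b.pages)=1830

Canada | 1628 ; USA | NULL ; France | 820 ; France | 1148 ; Canada | 1830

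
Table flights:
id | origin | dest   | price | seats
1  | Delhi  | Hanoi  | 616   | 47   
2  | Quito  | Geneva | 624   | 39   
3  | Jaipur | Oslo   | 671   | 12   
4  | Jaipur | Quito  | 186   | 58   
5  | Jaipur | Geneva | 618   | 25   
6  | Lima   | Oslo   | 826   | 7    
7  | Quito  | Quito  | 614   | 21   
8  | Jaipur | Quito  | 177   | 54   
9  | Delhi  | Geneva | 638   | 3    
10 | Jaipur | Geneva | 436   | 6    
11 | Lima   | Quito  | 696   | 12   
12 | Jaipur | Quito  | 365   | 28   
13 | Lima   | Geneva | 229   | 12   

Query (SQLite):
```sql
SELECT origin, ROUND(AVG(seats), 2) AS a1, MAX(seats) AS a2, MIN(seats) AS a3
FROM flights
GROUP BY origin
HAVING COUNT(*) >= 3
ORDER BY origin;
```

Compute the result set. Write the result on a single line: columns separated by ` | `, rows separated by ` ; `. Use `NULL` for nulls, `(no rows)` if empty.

Group flights by origin.
Per group compute: ROUND(AVG(seats), 2), MAX(seats), MIN(seats).
HAVING: drop groups with fewer than 3 rows.
  Delhi: ids {1, 9} → ROUND(AVG(seats), 2)=25, MAX(seats)=47, MIN(seats)=3
  Jaipur: ids {3, 4, 5, 8, 10, 12} → ROUND(AVG(seats), 2)=30.5, MAX(seats)=58, MIN(seats)=6
  Lima: ids {6, 11, 13} → ROUND(AVG(seats), 2)=10.33, MAX(seats)=12, MIN(seats)=7
  Quito: ids {2, 7} → ROUND(AVG(seats), 2)=30, MAX(seats)=39, MIN(seats)=21

Jaipur | 30.5 | 58 | 6 ; Lima | 10.33 | 12 | 7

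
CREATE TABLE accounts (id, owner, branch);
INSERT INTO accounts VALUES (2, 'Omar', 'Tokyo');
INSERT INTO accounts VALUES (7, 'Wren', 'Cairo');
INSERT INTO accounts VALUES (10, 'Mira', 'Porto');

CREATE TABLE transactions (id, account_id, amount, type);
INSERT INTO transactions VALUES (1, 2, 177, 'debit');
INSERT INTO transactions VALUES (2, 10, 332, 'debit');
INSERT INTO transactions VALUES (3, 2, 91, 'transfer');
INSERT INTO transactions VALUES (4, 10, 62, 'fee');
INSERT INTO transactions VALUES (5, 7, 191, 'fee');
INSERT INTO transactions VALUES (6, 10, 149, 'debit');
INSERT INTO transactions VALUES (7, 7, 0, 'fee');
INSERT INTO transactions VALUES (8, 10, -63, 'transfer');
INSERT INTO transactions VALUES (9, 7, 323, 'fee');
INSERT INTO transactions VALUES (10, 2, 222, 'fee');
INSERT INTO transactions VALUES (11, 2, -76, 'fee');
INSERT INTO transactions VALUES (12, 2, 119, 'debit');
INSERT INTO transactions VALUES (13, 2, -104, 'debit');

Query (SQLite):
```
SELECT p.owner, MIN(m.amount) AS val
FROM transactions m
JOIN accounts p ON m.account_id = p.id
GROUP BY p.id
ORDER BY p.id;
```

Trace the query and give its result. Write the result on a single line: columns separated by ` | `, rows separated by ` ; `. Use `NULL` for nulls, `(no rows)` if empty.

Join each transactions row to its accounts via account_id.
Group joined rows by accounts.id; compute MIN(m.amount) per group.
  2: ids {1, 3, 10, 11, 12, 13} → MIN(m.amount)=-104
  7: ids {5, 7, 9} → MIN(m.amount)=0
  10: ids {2, 4, 6, 8} → MIN(m.amount)=-63

Omar | -104 ; Wren | 0 ; Mira | -63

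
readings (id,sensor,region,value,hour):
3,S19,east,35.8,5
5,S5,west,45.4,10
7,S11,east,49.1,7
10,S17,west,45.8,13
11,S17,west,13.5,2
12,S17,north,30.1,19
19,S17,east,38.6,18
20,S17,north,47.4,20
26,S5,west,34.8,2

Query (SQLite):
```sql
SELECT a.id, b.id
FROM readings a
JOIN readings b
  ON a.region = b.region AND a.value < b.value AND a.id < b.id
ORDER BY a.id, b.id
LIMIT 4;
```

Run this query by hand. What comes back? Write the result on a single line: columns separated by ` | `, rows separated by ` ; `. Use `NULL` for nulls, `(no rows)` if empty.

Pairs (a,b) with same region, a.value < b.value, a.id < b.id.
region groups: east:{3,7,19} north:{12,20} west:{5,10,11,26}
Ordered by (a.id, b.id); first 4.

3 | 7 ; 3 | 19 ; 5 | 10 ; 11 | 26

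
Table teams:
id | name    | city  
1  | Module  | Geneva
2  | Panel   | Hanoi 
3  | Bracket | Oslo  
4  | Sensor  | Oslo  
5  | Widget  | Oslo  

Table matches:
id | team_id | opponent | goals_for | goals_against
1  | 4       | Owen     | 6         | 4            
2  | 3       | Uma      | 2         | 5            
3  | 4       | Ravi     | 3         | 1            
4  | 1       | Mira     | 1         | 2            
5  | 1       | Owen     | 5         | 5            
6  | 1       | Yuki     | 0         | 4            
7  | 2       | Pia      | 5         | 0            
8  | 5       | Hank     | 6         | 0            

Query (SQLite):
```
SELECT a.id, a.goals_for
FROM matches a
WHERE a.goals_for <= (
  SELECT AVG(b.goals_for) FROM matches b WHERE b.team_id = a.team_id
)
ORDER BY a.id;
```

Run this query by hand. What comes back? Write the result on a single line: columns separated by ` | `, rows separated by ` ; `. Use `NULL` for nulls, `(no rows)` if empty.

For each matches row a, compute AVG(goals_for) over rows sharing a.team_id.
Keep row a if a.goals_for <= that per-group AVG.
  team_id=1: AVG(goals_for) = 2.0
  team_id=2: AVG(goals_for) = 5.0
  team_id=3: AVG(goals_for) = 2.0
  team_id=4: AVG(goals_for) = 4.5
  team_id=5: AVG(goals_for) = 6.0

2 | 2 ; 3 | 3 ; 4 | 1 ; 6 | 0 ; 7 | 5 ; 8 | 6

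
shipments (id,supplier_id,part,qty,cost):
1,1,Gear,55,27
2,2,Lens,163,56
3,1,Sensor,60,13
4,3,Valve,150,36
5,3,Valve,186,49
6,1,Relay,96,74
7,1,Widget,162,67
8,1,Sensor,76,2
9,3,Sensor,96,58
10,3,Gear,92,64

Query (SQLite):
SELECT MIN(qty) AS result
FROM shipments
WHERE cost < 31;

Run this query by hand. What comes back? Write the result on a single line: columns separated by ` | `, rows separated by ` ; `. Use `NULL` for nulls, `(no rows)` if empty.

Rows where cost < 31 → qty values: [55, 60, 76].
MIN of non-NULL values = 55.

55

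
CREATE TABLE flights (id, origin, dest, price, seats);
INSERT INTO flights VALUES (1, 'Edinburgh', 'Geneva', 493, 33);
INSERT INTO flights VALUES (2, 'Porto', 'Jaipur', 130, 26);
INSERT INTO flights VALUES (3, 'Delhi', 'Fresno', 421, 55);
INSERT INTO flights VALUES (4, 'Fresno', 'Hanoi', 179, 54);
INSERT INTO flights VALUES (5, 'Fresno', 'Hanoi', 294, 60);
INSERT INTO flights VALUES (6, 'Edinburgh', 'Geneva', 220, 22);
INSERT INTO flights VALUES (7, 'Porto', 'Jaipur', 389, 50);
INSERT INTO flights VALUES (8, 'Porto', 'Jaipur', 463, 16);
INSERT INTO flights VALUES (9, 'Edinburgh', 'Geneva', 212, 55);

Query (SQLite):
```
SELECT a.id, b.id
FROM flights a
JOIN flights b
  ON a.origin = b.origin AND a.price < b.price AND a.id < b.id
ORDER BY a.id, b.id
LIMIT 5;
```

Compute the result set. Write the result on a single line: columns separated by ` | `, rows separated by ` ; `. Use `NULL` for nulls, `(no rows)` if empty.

Pairs (a,b) with same origin, a.price < b.price, a.id < b.id.
origin groups: Delhi:{3} Edinburgh:{1,6,9} Fresno:{4,5} Porto:{2,7,8}
Ordered by (a.id, b.id); first 5.

2 | 7 ; 2 | 8 ; 4 | 5 ; 7 | 8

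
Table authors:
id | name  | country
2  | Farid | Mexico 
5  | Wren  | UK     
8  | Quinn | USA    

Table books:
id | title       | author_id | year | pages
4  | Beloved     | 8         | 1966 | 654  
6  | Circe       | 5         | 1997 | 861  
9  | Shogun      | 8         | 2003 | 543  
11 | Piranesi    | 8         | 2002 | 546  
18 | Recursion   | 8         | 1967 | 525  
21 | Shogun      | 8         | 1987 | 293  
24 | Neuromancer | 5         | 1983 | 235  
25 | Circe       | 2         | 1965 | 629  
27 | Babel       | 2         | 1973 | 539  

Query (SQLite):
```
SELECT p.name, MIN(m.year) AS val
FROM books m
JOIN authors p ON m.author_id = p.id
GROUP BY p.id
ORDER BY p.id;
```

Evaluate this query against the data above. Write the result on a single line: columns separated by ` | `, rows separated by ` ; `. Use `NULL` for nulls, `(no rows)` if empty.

Join each books row to its authors via author_id.
Group joined rows by authors.id; compute MIN(m.year) per group.
  2: ids {25, 27} → MIN(m.year)=1965
  5: ids {6, 24} → MIN(m.year)=1983
  8: ids {4, 9, 11, 18, 21} → MIN(m.year)=1966

Farid | 1965 ; Wren | 1983 ; Quinn | 1966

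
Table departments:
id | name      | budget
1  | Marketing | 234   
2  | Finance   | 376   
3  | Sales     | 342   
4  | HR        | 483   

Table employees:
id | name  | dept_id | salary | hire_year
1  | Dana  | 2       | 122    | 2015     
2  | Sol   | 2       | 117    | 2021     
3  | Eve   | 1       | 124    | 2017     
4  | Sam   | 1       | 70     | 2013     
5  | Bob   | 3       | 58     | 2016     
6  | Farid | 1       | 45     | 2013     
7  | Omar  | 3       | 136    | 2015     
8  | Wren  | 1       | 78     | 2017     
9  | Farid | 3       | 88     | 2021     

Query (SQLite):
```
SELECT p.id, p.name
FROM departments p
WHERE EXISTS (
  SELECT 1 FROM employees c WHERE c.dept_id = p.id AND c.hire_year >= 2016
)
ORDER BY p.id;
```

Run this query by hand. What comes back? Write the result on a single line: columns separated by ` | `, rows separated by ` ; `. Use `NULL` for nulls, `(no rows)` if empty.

1 | Marketing ; 2 | Finance ; 3 | Sales

For each departments row, check whether any employees with matching dept_id has hire_year >= 2016.
Keep rows where that is true.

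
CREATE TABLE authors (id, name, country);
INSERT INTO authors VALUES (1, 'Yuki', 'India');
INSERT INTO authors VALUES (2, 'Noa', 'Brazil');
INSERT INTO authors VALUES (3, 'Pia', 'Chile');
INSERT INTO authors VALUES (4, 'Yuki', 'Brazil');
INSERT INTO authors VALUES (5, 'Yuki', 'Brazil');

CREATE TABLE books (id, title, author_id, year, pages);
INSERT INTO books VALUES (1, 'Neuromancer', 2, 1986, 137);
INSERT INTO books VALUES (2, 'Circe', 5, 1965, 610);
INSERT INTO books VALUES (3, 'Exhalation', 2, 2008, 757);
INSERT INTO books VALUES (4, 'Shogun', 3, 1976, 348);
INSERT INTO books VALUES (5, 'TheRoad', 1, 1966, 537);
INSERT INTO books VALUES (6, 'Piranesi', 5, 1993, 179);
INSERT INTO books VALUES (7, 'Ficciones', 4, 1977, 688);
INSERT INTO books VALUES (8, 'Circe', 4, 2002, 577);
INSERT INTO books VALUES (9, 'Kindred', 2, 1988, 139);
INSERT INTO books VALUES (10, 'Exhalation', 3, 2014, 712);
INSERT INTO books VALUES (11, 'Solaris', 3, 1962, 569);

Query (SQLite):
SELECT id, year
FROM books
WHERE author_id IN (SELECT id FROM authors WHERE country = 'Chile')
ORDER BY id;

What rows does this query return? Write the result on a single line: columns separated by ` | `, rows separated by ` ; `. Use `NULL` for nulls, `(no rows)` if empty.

4 | 1976 ; 10 | 2014 ; 11 | 1962

Inner query: authors.id where country = 'Chile'.
Outer: keep books rows whose author_id is in that set.
Inner query → {3}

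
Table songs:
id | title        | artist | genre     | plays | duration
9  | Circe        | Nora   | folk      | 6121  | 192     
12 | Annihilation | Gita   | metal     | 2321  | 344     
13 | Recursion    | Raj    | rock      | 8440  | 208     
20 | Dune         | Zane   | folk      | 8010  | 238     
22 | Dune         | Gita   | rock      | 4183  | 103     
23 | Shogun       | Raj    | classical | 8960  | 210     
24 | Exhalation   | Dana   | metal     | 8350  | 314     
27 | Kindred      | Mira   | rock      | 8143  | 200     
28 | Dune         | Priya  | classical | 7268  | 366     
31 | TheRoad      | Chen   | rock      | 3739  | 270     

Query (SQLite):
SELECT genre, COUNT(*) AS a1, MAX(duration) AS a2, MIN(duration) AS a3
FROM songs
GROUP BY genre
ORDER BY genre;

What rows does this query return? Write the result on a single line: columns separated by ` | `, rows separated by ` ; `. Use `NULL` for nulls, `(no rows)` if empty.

classical | 2 | 366 | 210 ; folk | 2 | 238 | 192 ; metal | 2 | 344 | 314 ; rock | 4 | 270 | 103

Group songs by genre.
Per group compute: COUNT(*), MAX(duration), MIN(duration).
  classical: ids {23, 28} → COUNT(*)=2, MAX(duration)=366, MIN(duration)=210
  folk: ids {9, 20} → COUNT(*)=2, MAX(duration)=238, MIN(duration)=192
  metal: ids {12, 24} → COUNT(*)=2, MAX(duration)=344, MIN(duration)=314
  rock: ids {13, 22, 27, 31} → COUNT(*)=4, MAX(duration)=270, MIN(duration)=103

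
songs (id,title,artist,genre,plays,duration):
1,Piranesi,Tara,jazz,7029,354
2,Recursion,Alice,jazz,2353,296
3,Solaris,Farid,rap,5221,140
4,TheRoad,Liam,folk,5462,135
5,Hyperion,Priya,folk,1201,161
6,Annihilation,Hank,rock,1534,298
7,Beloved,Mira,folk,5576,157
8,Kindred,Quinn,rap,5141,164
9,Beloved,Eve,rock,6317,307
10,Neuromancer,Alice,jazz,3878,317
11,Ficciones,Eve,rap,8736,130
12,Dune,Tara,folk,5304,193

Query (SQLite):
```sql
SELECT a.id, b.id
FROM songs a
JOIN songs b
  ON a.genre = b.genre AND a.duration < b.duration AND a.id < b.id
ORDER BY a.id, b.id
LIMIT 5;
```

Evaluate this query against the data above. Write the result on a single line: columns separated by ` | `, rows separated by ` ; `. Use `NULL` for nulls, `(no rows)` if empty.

2 | 10 ; 3 | 8 ; 4 | 5 ; 4 | 7 ; 4 | 12

Pairs (a,b) with same genre, a.duration < b.duration, a.id < b.id.
genre groups: folk:{4,5,7,12} jazz:{1,2,10} rap:{3,8,11} rock:{6,9}
Ordered by (a.id, b.id); first 5.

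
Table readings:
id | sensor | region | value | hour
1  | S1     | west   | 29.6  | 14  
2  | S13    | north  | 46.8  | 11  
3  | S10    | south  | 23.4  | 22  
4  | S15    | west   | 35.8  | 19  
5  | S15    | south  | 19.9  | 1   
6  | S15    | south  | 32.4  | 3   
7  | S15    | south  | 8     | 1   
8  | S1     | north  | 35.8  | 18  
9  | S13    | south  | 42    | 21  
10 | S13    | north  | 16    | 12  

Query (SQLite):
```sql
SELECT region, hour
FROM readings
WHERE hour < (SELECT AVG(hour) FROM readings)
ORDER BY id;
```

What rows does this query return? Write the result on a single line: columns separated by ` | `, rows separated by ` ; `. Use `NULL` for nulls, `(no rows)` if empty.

north | 11 ; south | 1 ; south | 3 ; south | 1 ; north | 12

Scalar subquery: AVG(hour) over all readings rows = 12.2.
Keep rows where hour < that value.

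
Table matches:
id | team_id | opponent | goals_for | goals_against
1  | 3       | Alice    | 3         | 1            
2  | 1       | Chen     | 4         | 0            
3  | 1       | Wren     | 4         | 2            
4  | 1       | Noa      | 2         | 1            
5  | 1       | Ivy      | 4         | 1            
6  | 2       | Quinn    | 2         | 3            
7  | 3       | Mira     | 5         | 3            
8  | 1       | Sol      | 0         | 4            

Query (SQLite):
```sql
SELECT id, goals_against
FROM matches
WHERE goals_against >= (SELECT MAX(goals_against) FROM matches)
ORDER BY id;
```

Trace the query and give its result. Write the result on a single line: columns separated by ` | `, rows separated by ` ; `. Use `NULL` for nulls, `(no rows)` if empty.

8 | 4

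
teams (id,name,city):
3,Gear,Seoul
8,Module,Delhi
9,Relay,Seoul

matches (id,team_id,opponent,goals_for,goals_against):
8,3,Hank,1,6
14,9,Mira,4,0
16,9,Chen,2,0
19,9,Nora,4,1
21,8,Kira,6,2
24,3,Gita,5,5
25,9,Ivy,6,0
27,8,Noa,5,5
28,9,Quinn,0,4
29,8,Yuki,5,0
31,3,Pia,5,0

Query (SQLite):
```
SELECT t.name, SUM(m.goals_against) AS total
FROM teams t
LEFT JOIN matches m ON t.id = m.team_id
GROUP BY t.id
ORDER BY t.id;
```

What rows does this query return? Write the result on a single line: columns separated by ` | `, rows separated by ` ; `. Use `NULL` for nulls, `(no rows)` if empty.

LEFT JOIN keeps every teams row; unmatched ones get NULL for matches columns.
Group by teams.id and compute SUM(m.goals_against). SUM over an all-NULL group is NULL.
  3: ids {8, 24, 31} → SUM(m.goals_against)=11
  8: ids {21, 27, 29} → SUM(m.goals_against)=7
  9: ids {14, 16, 19, 25, 28} → SUM(m.goals_against)=5

Gear | 11 ; Module | 7 ; Relay | 5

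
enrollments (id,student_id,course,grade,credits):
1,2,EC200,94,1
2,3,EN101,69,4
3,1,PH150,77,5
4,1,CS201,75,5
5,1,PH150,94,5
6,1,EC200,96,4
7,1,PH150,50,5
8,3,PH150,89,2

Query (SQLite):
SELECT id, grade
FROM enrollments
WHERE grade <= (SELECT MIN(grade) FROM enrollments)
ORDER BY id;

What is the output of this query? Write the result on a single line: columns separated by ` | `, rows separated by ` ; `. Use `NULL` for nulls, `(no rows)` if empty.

Scalar subquery: MIN(grade) over all enrollments rows = 50.
Keep rows where grade <= that value.

7 | 50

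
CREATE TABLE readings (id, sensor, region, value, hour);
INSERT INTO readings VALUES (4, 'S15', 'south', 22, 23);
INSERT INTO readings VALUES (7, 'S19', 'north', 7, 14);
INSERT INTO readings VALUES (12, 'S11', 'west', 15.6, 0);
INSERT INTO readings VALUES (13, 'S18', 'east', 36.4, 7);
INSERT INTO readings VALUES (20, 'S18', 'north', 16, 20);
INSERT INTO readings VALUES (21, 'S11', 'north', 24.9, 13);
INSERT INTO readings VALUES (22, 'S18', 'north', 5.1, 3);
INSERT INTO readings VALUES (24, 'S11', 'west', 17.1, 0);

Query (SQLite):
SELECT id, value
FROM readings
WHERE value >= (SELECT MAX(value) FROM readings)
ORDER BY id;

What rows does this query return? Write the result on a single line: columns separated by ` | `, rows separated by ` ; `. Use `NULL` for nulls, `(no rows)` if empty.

13 | 36.4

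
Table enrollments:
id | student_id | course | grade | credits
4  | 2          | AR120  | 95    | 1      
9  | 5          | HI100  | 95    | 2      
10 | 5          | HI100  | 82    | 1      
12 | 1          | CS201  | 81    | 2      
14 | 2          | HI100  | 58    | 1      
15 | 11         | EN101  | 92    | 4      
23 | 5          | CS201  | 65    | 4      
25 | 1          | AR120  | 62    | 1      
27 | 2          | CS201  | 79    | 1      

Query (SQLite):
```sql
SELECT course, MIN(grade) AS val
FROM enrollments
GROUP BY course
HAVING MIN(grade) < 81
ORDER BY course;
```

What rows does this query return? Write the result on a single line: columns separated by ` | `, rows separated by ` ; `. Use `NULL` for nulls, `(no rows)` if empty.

AR120 | 62 ; CS201 | 65 ; HI100 | 58

Partition enrollments by course; compute MIN(grade) within each group.
HAVING: keep groups where MIN(grade) < 81.
  AR120: ids {4, 25} → MIN(grade)=62
  CS201: ids {12, 23, 27} → MIN(grade)=65
  EN101: ids {15} → MIN(grade)=92
  HI100: ids {9, 10, 14} → MIN(grade)=58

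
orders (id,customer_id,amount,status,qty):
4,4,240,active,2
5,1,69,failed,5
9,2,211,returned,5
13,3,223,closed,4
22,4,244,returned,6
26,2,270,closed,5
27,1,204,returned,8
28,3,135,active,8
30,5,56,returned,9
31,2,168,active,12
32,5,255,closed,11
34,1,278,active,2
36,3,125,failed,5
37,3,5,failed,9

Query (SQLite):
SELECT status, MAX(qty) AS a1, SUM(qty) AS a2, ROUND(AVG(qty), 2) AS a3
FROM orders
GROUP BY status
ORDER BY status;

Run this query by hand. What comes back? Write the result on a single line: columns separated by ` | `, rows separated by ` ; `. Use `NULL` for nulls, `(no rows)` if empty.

Group orders by status.
Per group compute: MAX(qty), SUM(qty), ROUND(AVG(qty), 2).
  active: ids {4, 28, 31, 34} → MAX(qty)=12, SUM(qty)=24, ROUND(AVG(qty), 2)=6
  closed: ids {13, 26, 32} → MAX(qty)=11, SUM(qty)=20, ROUND(AVG(qty), 2)=6.67
  failed: ids {5, 36, 37} → MAX(qty)=9, SUM(qty)=19, ROUND(AVG(qty), 2)=6.33
  returned: ids {9, 22, 27, 30} → MAX(qty)=9, SUM(qty)=28, ROUND(AVG(qty), 2)=7

active | 12 | 24 | 6 ; closed | 11 | 20 | 6.67 ; failed | 9 | 19 | 6.33 ; returned | 9 | 28 | 7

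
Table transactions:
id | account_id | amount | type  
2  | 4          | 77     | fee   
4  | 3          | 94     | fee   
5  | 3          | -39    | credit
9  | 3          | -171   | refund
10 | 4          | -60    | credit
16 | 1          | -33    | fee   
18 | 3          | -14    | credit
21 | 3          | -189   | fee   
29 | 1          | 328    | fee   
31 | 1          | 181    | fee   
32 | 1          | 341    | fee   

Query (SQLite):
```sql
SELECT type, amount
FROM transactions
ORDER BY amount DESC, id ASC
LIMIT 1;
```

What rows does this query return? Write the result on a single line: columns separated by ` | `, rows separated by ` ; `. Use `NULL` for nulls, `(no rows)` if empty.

Sort by amount desc, tiebreak id asc: (341, id=32), (328, id=29), (181, id=31), (94, id=4) …. Take first 1.

fee | 341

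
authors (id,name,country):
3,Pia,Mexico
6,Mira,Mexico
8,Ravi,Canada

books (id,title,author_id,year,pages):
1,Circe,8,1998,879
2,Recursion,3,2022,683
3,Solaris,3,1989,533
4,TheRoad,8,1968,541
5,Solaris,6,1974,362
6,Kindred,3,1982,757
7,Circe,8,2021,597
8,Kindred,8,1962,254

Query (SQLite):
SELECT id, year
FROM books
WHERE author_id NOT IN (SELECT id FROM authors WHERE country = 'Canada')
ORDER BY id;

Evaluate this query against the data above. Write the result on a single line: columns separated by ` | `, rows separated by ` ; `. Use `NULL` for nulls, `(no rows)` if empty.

2 | 2022 ; 3 | 1989 ; 5 | 1974 ; 6 | 1982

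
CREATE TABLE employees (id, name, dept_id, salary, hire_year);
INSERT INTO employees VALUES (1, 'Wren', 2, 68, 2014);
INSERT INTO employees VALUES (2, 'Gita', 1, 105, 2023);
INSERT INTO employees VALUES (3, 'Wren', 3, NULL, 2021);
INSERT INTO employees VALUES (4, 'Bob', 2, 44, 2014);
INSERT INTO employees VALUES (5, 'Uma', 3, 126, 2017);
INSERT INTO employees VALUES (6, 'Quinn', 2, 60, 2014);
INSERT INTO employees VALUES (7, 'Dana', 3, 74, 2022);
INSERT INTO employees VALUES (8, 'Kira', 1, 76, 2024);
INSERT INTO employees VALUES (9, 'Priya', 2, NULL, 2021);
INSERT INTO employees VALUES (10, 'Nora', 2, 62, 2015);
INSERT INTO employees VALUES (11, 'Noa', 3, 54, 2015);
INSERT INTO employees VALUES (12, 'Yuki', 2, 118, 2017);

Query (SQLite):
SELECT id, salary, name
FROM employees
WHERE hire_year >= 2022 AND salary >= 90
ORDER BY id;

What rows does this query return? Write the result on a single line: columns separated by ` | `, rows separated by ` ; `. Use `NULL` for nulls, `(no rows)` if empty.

hire_year >= 2022: ids {2, 7, 8}
salary >= 90: ids {2, 5, 12}
Combine with AND.

2 | 105 | Gita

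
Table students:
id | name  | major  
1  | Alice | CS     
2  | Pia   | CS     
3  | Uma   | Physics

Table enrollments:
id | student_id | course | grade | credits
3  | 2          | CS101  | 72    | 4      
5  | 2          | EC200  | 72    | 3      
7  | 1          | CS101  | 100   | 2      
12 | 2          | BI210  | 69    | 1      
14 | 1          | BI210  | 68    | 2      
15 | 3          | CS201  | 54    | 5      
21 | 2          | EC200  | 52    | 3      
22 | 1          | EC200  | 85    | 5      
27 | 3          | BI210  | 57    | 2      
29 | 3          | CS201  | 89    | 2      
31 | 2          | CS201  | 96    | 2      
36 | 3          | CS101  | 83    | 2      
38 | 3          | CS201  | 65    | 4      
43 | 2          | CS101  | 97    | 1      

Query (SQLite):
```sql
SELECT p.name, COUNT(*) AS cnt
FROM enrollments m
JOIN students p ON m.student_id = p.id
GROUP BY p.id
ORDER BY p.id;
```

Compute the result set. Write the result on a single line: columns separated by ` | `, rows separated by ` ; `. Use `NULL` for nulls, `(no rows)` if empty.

Join each enrollments row to its students via student_id.
Group joined rows by students.id; compute COUNT(*) per group.
  1: ids {7, 14, 22} → COUNT(*)=3
  2: ids {3, 5, 12, 21, 31, 43} → COUNT(*)=6
  3: ids {15, 27, 29, 36, 38} → COUNT(*)=5

Alice | 3 ; Pia | 6 ; Uma | 5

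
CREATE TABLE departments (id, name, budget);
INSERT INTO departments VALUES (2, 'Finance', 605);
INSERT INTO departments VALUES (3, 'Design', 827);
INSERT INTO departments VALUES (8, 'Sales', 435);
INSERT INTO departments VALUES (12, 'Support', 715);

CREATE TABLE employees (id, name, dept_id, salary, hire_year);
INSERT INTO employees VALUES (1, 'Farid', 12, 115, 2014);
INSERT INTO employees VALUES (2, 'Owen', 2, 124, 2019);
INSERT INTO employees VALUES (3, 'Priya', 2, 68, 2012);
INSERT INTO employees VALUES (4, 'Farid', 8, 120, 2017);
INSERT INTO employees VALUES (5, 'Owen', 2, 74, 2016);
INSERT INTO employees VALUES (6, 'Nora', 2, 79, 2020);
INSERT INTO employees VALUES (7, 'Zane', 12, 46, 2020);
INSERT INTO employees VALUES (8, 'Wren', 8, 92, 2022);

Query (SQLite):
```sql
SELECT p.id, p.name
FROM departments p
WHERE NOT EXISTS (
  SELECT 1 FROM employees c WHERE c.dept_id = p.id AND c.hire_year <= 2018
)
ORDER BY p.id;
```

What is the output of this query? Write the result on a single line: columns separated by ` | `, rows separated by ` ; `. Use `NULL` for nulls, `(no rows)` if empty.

3 | Design

For each departments row, check whether any employees with matching dept_id has hire_year <= 2018.
Keep rows where that is false.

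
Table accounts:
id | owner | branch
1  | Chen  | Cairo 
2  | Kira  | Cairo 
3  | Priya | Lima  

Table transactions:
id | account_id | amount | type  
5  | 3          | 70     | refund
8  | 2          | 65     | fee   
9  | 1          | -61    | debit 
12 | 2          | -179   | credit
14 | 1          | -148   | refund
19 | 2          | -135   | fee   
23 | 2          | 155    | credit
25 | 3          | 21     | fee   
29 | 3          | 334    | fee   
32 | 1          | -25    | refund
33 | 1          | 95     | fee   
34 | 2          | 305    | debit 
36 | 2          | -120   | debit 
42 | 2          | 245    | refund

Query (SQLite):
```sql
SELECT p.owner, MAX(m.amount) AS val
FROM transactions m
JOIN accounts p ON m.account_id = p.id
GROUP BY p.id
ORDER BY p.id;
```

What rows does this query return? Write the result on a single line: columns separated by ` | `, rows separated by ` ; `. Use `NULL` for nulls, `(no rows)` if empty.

Join each transactions row to its accounts via account_id.
Group joined rows by accounts.id; compute MAX(m.amount) per group.
  1: ids {9, 14, 32, 33} → MAX(m.amount)=95
  2: ids {8, 12, 19, 23, 34, 36, 42} → MAX(m.amount)=305
  3: ids {5, 25, 29} → MAX(m.amount)=334

Chen | 95 ; Kira | 305 ; Priya | 334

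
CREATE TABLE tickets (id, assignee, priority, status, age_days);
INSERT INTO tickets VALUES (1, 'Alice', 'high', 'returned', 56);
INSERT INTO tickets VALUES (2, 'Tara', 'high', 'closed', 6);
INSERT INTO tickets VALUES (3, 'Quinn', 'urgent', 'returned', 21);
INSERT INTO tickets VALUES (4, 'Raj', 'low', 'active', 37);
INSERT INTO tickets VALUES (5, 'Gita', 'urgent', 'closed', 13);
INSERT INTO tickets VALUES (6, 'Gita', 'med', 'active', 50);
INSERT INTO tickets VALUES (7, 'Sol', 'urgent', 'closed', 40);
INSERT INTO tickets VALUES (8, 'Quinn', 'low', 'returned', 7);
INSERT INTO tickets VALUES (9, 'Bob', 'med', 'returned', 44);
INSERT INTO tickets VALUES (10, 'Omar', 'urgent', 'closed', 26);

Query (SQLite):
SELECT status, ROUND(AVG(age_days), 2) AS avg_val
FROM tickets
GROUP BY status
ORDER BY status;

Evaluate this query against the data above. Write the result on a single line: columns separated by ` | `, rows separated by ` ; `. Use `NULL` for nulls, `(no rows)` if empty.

Partition tickets by status; compute ROUND(AVG(age_days), 2) within each group.
  active: ids {4, 6} → ROUND(AVG(age_days), 2)=43.5
  closed: ids {2, 5, 7, 10} → ROUND(AVG(age_days), 2)=21.25
  returned: ids {1, 3, 8, 9} → ROUND(AVG(age_days), 2)=32

active | 43.5 ; closed | 21.25 ; returned | 32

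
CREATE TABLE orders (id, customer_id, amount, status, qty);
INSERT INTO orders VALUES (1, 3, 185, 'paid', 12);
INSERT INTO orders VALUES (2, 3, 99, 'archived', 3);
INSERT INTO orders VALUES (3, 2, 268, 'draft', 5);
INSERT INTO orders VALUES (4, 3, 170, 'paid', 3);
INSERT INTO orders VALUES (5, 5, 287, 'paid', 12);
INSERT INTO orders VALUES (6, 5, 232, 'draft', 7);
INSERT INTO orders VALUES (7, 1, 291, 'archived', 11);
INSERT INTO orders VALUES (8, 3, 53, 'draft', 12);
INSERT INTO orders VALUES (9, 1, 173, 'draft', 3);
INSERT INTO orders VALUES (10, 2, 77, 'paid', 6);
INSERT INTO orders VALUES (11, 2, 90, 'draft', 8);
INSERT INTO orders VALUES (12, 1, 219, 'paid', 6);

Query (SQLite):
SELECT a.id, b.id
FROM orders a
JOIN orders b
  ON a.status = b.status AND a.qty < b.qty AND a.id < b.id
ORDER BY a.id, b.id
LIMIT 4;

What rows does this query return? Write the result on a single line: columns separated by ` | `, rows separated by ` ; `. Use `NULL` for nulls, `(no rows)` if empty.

Pairs (a,b) with same status, a.qty < b.qty, a.id < b.id.
status groups: archived:{2,7} draft:{3,6,8,9,11} paid:{1,4,5,10,12}
Ordered by (a.id, b.id); first 4.

2 | 7 ; 3 | 6 ; 3 | 8 ; 3 | 11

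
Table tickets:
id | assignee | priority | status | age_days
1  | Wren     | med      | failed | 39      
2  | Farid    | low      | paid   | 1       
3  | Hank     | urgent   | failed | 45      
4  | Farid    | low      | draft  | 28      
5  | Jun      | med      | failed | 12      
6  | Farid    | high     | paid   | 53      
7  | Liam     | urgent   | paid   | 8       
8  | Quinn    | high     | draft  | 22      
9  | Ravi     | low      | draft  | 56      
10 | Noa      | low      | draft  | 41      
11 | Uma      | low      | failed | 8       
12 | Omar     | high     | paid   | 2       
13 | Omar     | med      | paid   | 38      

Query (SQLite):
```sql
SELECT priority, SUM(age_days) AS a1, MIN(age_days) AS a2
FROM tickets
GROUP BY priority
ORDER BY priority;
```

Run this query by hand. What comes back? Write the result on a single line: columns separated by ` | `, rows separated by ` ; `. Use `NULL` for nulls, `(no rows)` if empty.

Group tickets by priority.
Per group compute: SUM(age_days), MIN(age_days).
  high: ids {6, 8, 12} → SUM(age_days)=77, MIN(age_days)=2
  low: ids {2, 4, 9, 10, 11} → SUM(age_days)=134, MIN(age_days)=1
  med: ids {1, 5, 13} → SUM(age_days)=89, MIN(age_days)=12
  urgent: ids {3, 7} → SUM(age_days)=53, MIN(age_days)=8

high | 77 | 2 ; low | 134 | 1 ; med | 89 | 12 ; urgent | 53 | 8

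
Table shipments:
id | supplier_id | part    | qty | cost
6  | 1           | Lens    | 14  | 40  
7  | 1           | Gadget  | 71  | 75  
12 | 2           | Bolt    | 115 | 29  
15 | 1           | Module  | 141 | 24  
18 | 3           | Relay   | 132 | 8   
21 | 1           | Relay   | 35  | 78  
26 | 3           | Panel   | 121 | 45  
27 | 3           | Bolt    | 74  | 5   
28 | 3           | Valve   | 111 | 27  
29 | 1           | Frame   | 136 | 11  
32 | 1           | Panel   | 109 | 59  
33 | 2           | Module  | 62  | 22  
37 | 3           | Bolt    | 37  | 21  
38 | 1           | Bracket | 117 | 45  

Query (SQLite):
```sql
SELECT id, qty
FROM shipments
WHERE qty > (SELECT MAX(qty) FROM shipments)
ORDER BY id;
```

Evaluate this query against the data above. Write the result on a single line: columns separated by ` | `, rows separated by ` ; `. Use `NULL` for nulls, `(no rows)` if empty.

(no rows)

Scalar subquery: MAX(qty) over all shipments rows = 141.
Keep rows where qty > that value.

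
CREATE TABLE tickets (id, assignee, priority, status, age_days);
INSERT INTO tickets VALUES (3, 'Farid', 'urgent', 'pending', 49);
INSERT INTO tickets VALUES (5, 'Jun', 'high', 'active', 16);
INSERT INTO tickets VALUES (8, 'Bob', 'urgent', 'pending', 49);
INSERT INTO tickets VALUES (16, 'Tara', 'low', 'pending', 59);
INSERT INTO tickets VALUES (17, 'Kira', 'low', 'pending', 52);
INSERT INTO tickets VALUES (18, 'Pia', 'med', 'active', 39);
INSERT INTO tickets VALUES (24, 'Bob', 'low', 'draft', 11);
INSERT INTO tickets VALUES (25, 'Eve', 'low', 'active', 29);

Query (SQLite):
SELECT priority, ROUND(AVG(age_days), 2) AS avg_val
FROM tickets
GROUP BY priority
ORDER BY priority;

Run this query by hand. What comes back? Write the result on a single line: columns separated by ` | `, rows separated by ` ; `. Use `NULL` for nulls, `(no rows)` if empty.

high | 16 ; low | 37.75 ; med | 39 ; urgent | 49

Partition tickets by priority; compute ROUND(AVG(age_days), 2) within each group.
  high: ids {5} → ROUND(AVG(age_days), 2)=16
  low: ids {16, 17, 24, 25} → ROUND(AVG(age_days), 2)=37.75
  med: ids {18} → ROUND(AVG(age_days), 2)=39
  urgent: ids {3, 8} → ROUND(AVG(age_days), 2)=49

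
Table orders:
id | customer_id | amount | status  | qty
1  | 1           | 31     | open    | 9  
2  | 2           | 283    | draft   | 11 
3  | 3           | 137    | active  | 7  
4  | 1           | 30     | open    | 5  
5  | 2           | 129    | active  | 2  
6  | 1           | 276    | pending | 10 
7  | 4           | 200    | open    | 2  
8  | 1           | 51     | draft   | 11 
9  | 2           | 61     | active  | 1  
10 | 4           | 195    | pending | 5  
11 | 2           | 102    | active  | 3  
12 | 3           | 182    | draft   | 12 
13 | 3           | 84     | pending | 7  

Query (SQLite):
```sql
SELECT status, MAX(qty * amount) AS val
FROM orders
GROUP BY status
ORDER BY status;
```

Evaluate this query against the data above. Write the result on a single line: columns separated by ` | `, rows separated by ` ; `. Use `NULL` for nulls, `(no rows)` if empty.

For each row compute qty * amount.
Group by status; take MAX of the expression per group.
  active: ids {3, 5, 9, 11} → MAX(qty * amount)=959
  draft: ids {2, 8, 12} → MAX(qty * amount)=3113
  open: ids {1, 4, 7} → MAX(qty * amount)=400
  pending: ids {6, 10, 13} → MAX(qty * amount)=2760

active | 959 ; draft | 3113 ; open | 400 ; pending | 2760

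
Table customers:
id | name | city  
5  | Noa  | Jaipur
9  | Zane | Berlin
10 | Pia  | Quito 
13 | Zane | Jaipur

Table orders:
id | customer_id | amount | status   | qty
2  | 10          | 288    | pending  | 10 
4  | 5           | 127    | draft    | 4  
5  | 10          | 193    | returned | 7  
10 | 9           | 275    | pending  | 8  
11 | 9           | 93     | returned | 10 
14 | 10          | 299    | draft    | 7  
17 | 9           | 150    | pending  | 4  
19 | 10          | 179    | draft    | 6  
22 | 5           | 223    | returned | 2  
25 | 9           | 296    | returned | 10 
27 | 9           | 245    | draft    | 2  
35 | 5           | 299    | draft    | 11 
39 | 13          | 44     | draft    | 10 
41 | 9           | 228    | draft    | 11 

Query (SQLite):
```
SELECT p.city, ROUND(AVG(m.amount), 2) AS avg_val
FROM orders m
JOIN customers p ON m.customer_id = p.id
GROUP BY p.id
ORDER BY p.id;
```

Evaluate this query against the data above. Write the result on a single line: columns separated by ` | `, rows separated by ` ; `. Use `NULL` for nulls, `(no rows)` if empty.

Join each orders row to its customers via customer_id.
Group joined rows by customers.id; compute ROUND(AVG(m.amount), 2) per group.
  5: ids {4, 22, 35} → ROUND(AVG(m.amount), 2)=216.33
  9: ids {10, 11, 17, 25, 27, 41} → ROUND(AVG(m.amount), 2)=214.5
  10: ids {2, 5, 14, 19} → ROUND(AVG(m.amount), 2)=239.75
  13: ids {39} → ROUND(AVG(m.amount), 2)=44

Jaipur | 216.33 ; Berlin | 214.5 ; Quito | 239.75 ; Jaipur | 44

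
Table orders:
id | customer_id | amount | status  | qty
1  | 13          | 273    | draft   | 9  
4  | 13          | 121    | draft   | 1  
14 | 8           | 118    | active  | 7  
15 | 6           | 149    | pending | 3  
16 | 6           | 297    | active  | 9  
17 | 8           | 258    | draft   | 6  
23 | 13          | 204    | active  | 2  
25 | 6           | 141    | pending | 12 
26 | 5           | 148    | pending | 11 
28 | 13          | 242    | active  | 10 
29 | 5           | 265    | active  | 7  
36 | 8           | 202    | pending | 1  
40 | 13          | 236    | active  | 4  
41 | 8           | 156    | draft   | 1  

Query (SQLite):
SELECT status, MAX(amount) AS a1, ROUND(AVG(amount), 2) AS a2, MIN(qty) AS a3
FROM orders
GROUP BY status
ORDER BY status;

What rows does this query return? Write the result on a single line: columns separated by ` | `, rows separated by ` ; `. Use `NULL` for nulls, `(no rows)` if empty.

Group orders by status.
Per group compute: MAX(amount), ROUND(AVG(amount), 2), MIN(qty).
  active: ids {14, 16, 23, 28, 29, 40} → MAX(amount)=297, ROUND(AVG(amount), 2)=227, MIN(qty)=2
  draft: ids {1, 4, 17, 41} → MAX(amount)=273, ROUND(AVG(amount), 2)=202, MIN(qty)=1
  pending: ids {15, 25, 26, 36} → MAX(amount)=202, ROUND(AVG(amount), 2)=160, MIN(qty)=1

active | 297 | 227 | 2 ; draft | 273 | 202 | 1 ; pending | 202 | 160 | 1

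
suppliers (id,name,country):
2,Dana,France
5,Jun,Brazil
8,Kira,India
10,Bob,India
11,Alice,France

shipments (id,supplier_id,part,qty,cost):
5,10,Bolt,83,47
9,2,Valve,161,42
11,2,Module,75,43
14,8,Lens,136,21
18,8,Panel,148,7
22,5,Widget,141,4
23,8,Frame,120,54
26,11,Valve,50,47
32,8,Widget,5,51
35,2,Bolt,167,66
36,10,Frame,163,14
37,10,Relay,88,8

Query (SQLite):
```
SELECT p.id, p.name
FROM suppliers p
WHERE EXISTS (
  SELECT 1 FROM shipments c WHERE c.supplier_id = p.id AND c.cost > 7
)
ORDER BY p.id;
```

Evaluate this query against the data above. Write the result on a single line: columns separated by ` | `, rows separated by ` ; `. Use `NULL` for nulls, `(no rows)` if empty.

For each suppliers row, check whether any shipments with matching supplier_id has cost > 7.
Keep rows where that is true.

2 | Dana ; 8 | Kira ; 10 | Bob ; 11 | Alice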